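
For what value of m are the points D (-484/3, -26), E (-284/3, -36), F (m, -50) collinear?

The three points are collinear iff det[DE; DF] = 0.
This determinant is linear in m: (10)m + (40/3) = 0, so m = -4/3.

-4/3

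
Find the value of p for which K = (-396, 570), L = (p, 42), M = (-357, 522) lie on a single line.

The three points are collinear iff det[KL; KM] = 0.
This determinant is linear in p: (-48)p + (1584) = 0, so p = 33.

33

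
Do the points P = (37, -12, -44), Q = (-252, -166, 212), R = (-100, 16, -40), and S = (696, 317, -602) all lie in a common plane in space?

The four points are coplanar iff the 3×3 determinant with rows PQ, PR, PS is zero.
Rows: (-289, -154, 256), (-137, 28, 4), (659, 329, -558).
Expanding along the first row: (-289)(-16940) − (-154)(73810) + (256)(-63525) = 0.
Zero determinant ⇒ coplanar.

Yes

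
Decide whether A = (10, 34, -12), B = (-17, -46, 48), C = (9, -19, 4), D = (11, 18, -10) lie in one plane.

The four points are coplanar iff the 3×3 determinant with rows AB, AC, AD is zero.
Rows: (-27, -80, 60), (-1, -53, 16), (1, -16, 2).
Expanding along the first row: (-27)(150) − (-80)(-18) + (60)(69) = -1350.
Nonzero ⇒ not coplanar.

No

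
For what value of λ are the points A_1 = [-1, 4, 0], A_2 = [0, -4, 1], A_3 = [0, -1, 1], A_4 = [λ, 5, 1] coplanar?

Normal to plane A_1A_2A_3: n = (-3, 0, 3); plane equation n·P = 3.
Requiring n·A_4 = 3: (-3)λ + (3) = 3.
So λ = 0.

0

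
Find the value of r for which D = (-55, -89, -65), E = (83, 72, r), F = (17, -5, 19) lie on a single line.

Direction DF = (72, 84, 84). From the x-coordinate of E, the parameter along the line is τ = (83 − (-55))/72 = 23/12.
Then r = (-65) + 23/12·(84) = 96.

96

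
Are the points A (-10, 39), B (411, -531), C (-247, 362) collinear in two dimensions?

AB = (421, -570), AC = (-237, 323).
Twice the signed area of △ABC is (421)(323) − (-570)(-237) = 893.
The area is nonzero, so the three points are not collinear.

No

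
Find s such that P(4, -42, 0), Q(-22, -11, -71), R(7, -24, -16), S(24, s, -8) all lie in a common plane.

The points are coplanar iff PQ · (PR × PS) = 0.
Expanding, this is linear in s: (-629)s + (-6290) = 0.
So s = -10.

-10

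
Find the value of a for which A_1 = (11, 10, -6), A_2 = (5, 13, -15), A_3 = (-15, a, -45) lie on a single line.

23

Direction A_1A_2 = (-6, 3, -9). From the x-coordinate of A_3, the parameter along the line is τ = (-15 − 11)/(-6) = 13/3.
Then a = 10 + 13/3·(3) = 23.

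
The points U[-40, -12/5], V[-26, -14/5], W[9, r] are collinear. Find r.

-19/5

Collinearity: (W − U) must be parallel to (V − U) = (14, -2/5).
Cross-multiplying the components: (r − (-12/5))·(14) = (49)·(-2/5).
Solving gives r = -19/5.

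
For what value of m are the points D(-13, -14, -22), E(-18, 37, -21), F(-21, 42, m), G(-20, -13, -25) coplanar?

Coplanarity ⇔ det[DE; DF; DG] = 0.
Expanding, this is linear in m: (-352)m + (-7744) = 0.
So m = -22.

-22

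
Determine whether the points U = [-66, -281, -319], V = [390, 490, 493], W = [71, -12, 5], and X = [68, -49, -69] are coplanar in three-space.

No

The four points are coplanar iff the 3×3 determinant with rows UV, UW, UX is zero.
Rows: (456, 771, 812), (137, 269, 324), (134, 232, 250).
Expanding along the first row: (456)(-7918) − (771)(-9166) + (812)(-4262) = -4366.
Nonzero ⇒ not coplanar.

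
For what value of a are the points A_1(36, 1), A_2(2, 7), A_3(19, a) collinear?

4

Collinearity: (A_3 − A_1) must be parallel to (A_2 − A_1) = (-34, 6).
Cross-multiplying the components: (a − 1)·(-34) = (-17)·(6).
Solving gives a = 4.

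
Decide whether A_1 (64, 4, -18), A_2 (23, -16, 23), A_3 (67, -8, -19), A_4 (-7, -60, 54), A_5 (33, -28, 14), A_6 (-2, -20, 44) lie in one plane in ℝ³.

No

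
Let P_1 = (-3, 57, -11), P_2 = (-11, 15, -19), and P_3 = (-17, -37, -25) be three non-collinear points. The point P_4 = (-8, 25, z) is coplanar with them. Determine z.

-16

The plane through P_1, P_2, P_3 has equation −164x + 164z = -1312.
Substituting P_4: (164)z + (1312) = -1312, so z = -16.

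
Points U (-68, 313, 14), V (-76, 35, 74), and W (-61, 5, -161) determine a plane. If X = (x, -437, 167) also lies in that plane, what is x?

A normal to the plane is n = UV × UW = (67130, -980, 4410).
X lies in the plane iff n · UX = 0.
This gives (67130)x + (5974570) = 0, so x = -89.

-89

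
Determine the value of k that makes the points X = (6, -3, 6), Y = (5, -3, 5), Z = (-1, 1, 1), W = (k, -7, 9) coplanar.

Normal to plane XYZ: n = (4, 2, -4); plane equation n·P = -6.
Requiring n·W = -6: (4)k + (-50) = -6.
So k = 11.

11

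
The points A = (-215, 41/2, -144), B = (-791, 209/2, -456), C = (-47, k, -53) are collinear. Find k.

-4

Collinearity requires AB × AC = 0; each component is linear in k.
The x-component gives (312)k + (1248) = 0, so k = -4.
The remaining components then also vanish.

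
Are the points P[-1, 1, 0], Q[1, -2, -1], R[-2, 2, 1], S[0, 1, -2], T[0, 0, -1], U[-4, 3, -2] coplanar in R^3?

The plane through P, Q, R has normal n = PQ × PR = (-2, -1, -1) and equation n·X = 1.
Checking the remaining points: n·S = 1, n·T = 1, n·U = 7.
Since n·U = 7 ≠ 1, U is off the plane and the points are not all coplanar.

No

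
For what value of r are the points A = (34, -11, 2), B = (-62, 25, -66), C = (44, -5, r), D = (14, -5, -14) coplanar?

Normal to plane ABD: n = (-168, -176, 144); plane equation n·P = -3488.
Requiring n·C = -3488: (144)r + (-6512) = -3488.
So r = 21.

21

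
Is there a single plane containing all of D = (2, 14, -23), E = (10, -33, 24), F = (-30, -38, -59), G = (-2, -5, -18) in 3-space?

No

A normal to the plane through D, E, F is n = DE × DF = (4136, -1216, -1920).
The plane has equation n·P = 35408. For G: n·G = 32368.
32368 ≠ 35408, so G is off the plane.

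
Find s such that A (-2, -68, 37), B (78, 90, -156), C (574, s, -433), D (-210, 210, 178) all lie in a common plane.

-686

Normal to plane ABD: n = (75932, 28864, 55104); plane equation n·P = -75768.
Requiring n·C = -75768: (28864)s + (19724936) = -75768.
So s = -686.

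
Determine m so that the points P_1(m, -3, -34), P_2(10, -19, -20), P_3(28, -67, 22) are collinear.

Collinearity requires P_1P_2 × P_1P_3 = 0; each component is linear in m.
The y-component gives (42)m + (-168) = 0, so m = 4.
The remaining components then also vanish.

4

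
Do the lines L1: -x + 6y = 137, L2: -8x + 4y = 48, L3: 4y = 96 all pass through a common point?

No

Intersecting L1 and L2: solving the 2×2 system gives (x, y) = (65/11, 262/11).
Substitute into L3: (0)(65/11) + (4)(262/11) = 1048/11.
But L3 requires 96 ≠ 1048/11, so the three lines have no common point.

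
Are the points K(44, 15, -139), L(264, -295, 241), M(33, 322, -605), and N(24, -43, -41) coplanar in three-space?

No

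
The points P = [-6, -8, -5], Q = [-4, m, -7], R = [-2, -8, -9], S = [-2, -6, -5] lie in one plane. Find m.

-8

Coplanarity ⇔ det[PQ; PR; PS] = 0.
Expanding, this is linear in m: (-16)m + (-128) = 0.
So m = -8.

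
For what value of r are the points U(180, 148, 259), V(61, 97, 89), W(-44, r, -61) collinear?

52

Collinearity requires UV × UW = 0; each component is linear in r.
The x-component gives (170)r + (-8840) = 0, so r = 52.
The remaining components then also vanish.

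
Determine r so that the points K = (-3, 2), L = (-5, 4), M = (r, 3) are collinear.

The three points are collinear iff det[KL; KM] = 0.
This determinant is linear in r: (-2)r + (-8) = 0, so r = -4.

-4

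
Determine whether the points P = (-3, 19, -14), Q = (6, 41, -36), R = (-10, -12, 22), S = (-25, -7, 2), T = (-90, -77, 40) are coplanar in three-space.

Yes

The plane through P, Q, R has normal n = PQ × PR = (110, -170, -125) and equation n·X = -1810.
Checking the remaining points: n·S = -1810, n·T = -1810.
All equal -1810, so all 5 points lie in one plane.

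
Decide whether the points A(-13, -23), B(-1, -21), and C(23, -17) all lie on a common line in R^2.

AB = (12, 2), AC = (36, 6).
Checking proportionality: AC = 3·AB, so the vectors are parallel and the points are collinear.

Yes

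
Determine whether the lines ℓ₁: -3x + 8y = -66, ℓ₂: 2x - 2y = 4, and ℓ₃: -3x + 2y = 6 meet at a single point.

Yes

Intersecting ℓ₁ and ℓ₂: solving the 2×2 system gives (x, y) = (-10, -12).
Substitute into ℓ₃: (-3)(-10) + (2)(-12) = 6.
This equals 6, so (-10, -12) lies on all three lines and they are concurrent.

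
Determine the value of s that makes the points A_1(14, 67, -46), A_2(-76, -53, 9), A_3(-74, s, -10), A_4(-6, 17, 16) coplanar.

-42

The points are coplanar iff A_1A_2 · (A_1A_3 × A_1A_4) = 0.
Expanding, this is linear in s: (-4480)s + (-188160) = 0.
So s = -42.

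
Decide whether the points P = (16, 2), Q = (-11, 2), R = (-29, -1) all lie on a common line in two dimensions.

No

PQ = (-27, 0), PR = (-45, -3).
Twice the signed area of △PQR is (-27)(-3) − (0)(-45) = 81.
The area is nonzero, so the three points are not collinear.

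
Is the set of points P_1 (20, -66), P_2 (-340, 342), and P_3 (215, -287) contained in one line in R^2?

P_1P_2 = (-360, 408), P_1P_3 = (195, -221).
Checking proportionality: P_1P_3 = -13/24·P_1P_2, so the vectors are parallel and the points are collinear.

Yes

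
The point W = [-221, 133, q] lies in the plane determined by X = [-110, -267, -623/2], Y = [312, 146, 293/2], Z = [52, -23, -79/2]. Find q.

281/2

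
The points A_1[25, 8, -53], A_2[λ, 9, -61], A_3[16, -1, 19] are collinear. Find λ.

26

Collinearity requires A_1A_2 × A_1A_3 = 0; each component is linear in λ.
The y-component gives (-72)λ + (1872) = 0, so λ = 26.
The remaining components then also vanish.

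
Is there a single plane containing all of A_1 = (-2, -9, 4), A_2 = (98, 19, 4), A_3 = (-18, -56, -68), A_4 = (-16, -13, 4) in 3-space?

No

With A_1 as base: A_1A_2 = (100, 28, 0), A_1A_3 = (-16, -47, -72), A_1A_4 = (-14, -4, 0).
A_1A_3 × A_1A_4 = (-288, 1008, -594).
A_1A_2 · (A_1A_3 × A_1A_4) = -576.
Since -576 ≠ 0, the four points are not coplanar.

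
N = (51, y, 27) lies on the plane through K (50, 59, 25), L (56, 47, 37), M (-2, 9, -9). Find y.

Coplanarity requires KL · (KM × KN) = 0.
KL = (6, -12, 12), KM = (-52, -50, -34); the triple product is linear in y with coefficient -420 and constant term 23940.
Setting it to zero: y = 57.

57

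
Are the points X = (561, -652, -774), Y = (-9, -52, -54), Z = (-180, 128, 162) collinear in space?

XY = (-570, 600, 720), XZ = (-741, 780, 936).
XY × XZ = (0, 0, 0).
The cross product vanishes, so the three points are collinear.

Yes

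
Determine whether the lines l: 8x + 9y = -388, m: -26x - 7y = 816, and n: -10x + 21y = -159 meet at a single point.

Intersecting l and m: solving the 2×2 system gives (x, y) = (-26, -20).
Substitute into n: (-10)(-26) + (21)(-20) = -160.
But n requires -159 ≠ -160, so the three lines have no common point.

No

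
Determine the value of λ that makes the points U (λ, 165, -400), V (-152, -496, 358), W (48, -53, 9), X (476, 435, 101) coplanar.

43

Coplanarity ⇔ det[UV; UW; UX] = 0.
Expanding, this is linear in λ: (-211068)λ + (9075924) = 0.
So λ = 43.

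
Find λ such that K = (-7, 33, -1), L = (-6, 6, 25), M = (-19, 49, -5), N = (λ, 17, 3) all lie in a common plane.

Normal to plane KLM: n = (-308, -308, -308); plane equation n·P = -7700.
Requiring n·N = -7700: (-308)λ + (-6160) = -7700.
So λ = 5.

5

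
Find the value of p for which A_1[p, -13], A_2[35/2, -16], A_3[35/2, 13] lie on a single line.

35/2

Collinearity: (A_1 − A_2) must be parallel to (A_3 − A_2) = (0, 29).
Cross-multiplying the components: (p − 35/2)·(29) = (3)·(0).
Solving gives p = 35/2.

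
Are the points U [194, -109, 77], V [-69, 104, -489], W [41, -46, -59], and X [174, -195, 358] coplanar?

A normal to the plane through U, V, W is n = UV × UW = (6690, 50830, 16020).
The plane has equation n·P = -3009070. For X: n·X = -3012630.
-3012630 ≠ -3009070, so X is off the plane.

No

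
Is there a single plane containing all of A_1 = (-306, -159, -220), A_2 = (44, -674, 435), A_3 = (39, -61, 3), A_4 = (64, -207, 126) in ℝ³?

Yes

The four points are coplanar iff the 3×3 determinant with rows A_1A_2, A_1A_3, A_1A_4 is zero.
Rows: (350, -515, 655), (345, 98, 223), (370, -48, 346).
Expanding along the first row: (350)(44612) − (-515)(36860) + (655)(-52820) = 0.
Zero determinant ⇒ coplanar.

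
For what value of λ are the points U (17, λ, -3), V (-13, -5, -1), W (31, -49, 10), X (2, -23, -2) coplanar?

-41

The points are coplanar iff UV · (UW × UX) = 0.
Expanding, this is linear in λ: (-209)λ + (-8569) = 0.
So λ = -41.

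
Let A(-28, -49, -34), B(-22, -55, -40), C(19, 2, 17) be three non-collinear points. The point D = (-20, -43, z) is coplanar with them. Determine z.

-28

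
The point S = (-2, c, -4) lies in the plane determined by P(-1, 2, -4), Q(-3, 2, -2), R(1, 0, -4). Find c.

3

Coplanarity requires PQ · (PR × PS) = 0.
PQ = (-2, 0, 2), PR = (2, -2, 0); the triple product is linear in c with coefficient 4 and constant term -12.
Setting it to zero: c = 3.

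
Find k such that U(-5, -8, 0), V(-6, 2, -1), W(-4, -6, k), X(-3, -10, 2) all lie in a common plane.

Normal to plane UVX: n = (18, 0, -18); plane equation n·P = -90.
Requiring n·W = -90: (-18)k + (-72) = -90.
So k = 1.

1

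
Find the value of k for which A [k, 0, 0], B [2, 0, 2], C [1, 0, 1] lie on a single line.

Direction BC = (-1, 0, -1). From the z-coordinate of A, the parameter along the line is τ = (0 − 2)/(-1) = 2.
Then k = 2 + 2·(-1) = 0.

0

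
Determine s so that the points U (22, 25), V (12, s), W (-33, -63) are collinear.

9

Collinearity: (V − U) must be parallel to (W − U) = (-55, -88).
Cross-multiplying the components: (s − 25)·(-55) = (-10)·(-88).
Solving gives s = 9.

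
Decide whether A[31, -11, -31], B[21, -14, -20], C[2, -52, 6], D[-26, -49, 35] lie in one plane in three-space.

Yes

A normal to the plane through A, B, C is n = AB × AC = (340, 51, 323).
The plane has equation n·P = -34. For D: n·D = -34.
Equal, so D lies in the plane and all four are coplanar.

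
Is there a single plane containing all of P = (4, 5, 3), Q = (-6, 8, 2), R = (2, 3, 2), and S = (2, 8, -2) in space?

A normal to the plane through P, Q, R is n = PQ × PR = (-5, -8, 26).
The plane has equation n·X = 18. For S: n·S = -126.
-126 ≠ 18, so S is off the plane.

No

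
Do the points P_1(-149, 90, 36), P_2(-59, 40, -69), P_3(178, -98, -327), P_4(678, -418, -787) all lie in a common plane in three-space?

A normal to the plane through P_1, P_2, P_3 is n = P_1P_2 × P_1P_3 = (-1590, -1665, -570).
The plane has equation n·P = 66540. For P_4: n·P_4 = 66540.
Equal, so P_4 lies in the plane and all four are coplanar.

Yes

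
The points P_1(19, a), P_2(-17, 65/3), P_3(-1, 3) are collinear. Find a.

-61/3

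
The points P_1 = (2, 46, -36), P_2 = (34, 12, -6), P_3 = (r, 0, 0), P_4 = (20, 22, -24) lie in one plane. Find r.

43

Normal to plane P_1P_2P_4: n = (312, 156, -156); plane equation n·P = 13416.
Requiring n·P_3 = 13416: (312)r + (0) = 13416.
So r = 43.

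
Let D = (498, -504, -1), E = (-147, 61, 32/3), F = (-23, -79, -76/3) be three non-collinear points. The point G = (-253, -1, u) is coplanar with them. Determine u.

The plane through D, E, F has equation −(56120/3)x − (65320/3)y + 20240z = 1637600.
Substituting G: (20240)u + (4754560) = 1637600, so u = -154.

-154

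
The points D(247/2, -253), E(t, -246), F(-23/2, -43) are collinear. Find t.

Collinearity: (E − D) must be parallel to (F − D) = (-135, 210).
Cross-multiplying the components: (t − 247/2)·(210) = (7)·(-135).
Solving gives t = 119.

119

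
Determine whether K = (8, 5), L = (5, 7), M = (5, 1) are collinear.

KL = (-3, 2), KM = (-3, -4).
det[KL; KM] = (-3)(-4) − (2)(-3) = 18.
The determinant is nonzero, so they are not collinear.

No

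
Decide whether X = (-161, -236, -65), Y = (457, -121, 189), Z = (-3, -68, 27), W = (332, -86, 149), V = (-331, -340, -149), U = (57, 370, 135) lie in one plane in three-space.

Yes

The plane through X, Y, Z has normal n = XY × XZ = (-32092, -16724, 85654) and equation n·P = 3546166.
Checking the remaining points: n·W = 3546166, n·V = 3546166, n·U = 3546166.
All equal 3546166, so all 6 points lie in one plane.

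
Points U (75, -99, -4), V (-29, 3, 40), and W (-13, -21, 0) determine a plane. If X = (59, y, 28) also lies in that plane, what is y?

A normal to the plane is n = UV × UW = (-3024, -3456, 864).
X lies in the plane iff n · UX = 0.
This gives (-3456)y + (-266112) = 0, so y = -77.

-77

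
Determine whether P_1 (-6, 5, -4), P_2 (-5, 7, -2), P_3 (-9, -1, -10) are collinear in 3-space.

P_1P_2 = (1, 2, 2), P_1P_3 = (-3, -6, -6).
Each component of P_1P_3 is -3 times the corresponding component of P_1P_2, so P_1P_3 = -3·P_1P_2 and the points are collinear.

Yes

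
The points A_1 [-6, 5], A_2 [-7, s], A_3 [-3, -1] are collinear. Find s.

7

Collinearity: (A_2 − A_1) must be parallel to (A_3 − A_1) = (3, -6).
Cross-multiplying the components: (s − 5)·(3) = (-1)·(-6).
Solving gives s = 7.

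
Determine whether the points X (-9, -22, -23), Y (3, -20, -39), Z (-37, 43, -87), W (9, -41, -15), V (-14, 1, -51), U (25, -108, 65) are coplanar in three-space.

Yes

The plane through X, Y, Z has normal n = XY × XZ = (912, 1216, 836) and equation n·P = -54188.
Checking the remaining points: n·W = -54188, n·V = -54188, n·U = -54188.
All equal -54188, so all 6 points lie in one plane.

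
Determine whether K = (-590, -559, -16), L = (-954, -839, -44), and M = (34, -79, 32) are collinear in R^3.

KL = (-364, -280, -28), KM = (624, 480, 48).
KL × KM = (0, 0, 0).
The cross product vanishes, so the three points are collinear.

Yes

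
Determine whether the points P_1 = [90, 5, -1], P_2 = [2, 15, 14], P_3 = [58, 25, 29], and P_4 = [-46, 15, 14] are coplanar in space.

Yes

A normal to the plane through P_1, P_2, P_3 is n = P_1P_2 × P_1P_3 = (0, 2160, -1440).
The plane has equation n·P = 12240. For P_4: n·P_4 = 12240.
Equal, so P_4 lies in the plane and all four are coplanar.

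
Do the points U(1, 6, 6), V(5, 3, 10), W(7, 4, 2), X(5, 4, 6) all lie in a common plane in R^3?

With U as base: UV = (4, -3, 4), UW = (6, -2, -4), UX = (4, -2, 0).
UW × UX = (-8, -16, -4).
UV · (UW × UX) = 0.
The scalar triple product vanishes, so the four points are coplanar.

Yes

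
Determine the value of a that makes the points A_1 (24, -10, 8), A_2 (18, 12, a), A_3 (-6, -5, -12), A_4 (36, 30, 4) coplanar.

The points are coplanar iff A_1A_2 · (A_1A_3 × A_1A_4) = 0.
Expanding, this is linear in a: (-1260)a + (-2520) = 0.
So a = -2.

-2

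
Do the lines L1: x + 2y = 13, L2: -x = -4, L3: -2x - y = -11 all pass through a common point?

Lines aᵢx + bᵢy = cᵢ with pairwise distinct directions are concurrent exactly when det[aᵢ bᵢ cᵢ] = 0.
Here the determinant is 3.
Nonzero, so no common point exists.

No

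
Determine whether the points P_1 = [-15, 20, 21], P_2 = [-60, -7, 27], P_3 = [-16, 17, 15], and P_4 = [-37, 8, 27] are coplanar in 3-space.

Yes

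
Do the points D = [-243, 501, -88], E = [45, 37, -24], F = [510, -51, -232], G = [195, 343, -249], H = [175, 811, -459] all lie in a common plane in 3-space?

The plane through D, E, F has normal n = DE × DF = (102144, 89664, 190416) and equation n·P = 3344064.
Checking the remaining points: n·G = 3259248, n·H = 3191760.
Since n·G = 3259248 ≠ 3344064, G is off the plane and the points are not all coplanar.

No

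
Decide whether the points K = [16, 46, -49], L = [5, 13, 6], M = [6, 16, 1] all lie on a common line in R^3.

KL = (-11, -33, 55), KM = (-10, -30, 50).
KL × KM = (0, 0, 0).
The cross product vanishes, so the three points are collinear.

Yes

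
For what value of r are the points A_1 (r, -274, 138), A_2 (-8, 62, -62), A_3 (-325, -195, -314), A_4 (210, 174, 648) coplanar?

The points are coplanar iff A_1A_2 · (A_1A_3 × A_1A_4) = 0.
Expanding, this is linear in r: (154246)r + (54294592) = 0.
So r = -352.

-352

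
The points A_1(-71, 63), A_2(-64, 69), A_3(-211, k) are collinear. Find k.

Collinearity: (A_3 − A_1) must be parallel to (A_2 − A_1) = (7, 6).
Cross-multiplying the components: (k − 63)·(7) = (-140)·(6).
Solving gives k = -57.

-57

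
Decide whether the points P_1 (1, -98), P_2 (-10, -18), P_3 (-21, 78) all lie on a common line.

No

P_1P_2 = (-11, 80), P_1P_3 = (-22, 176).
det[P_1P_2; P_1P_3] = (-11)(176) − (80)(-22) = -176.
The determinant is nonzero, so they are not collinear.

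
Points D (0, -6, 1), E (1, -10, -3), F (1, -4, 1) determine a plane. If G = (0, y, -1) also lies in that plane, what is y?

A normal to the plane is n = DE × DF = (8, -4, 6).
G lies in the plane iff n · DG = 0.
This gives (-4)y + (-36) = 0, so y = -9.

-9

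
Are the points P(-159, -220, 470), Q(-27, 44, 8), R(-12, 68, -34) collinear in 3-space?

No

PQ = (132, 264, -462), PR = (147, 288, -504).
Comparing components 3 and 1: (-462)(147) − (132)(-504) = -1386 ≠ 0, so PQ and PR are not parallel and the points are not collinear.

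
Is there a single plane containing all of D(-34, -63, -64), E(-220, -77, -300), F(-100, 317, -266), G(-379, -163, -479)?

With D as base: DE = (-186, -14, -236), DF = (-66, 380, -202), DG = (-345, -100, -415).
DF × DG = (-177900, 42300, 137700).
DE · (DF × DG) = 0.
The scalar triple product vanishes, so the four points are coplanar.

Yes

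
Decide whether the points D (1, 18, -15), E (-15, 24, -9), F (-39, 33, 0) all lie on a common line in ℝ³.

DE = (-16, 6, 6), DF = (-40, 15, 15).
DE × DF = (0, 0, 0).
The cross product vanishes, so the three points are collinear.

Yes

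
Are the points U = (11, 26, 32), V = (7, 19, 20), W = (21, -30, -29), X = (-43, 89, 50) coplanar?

With U as base: UV = (-4, -7, -12), UW = (10, -56, -61), UX = (-54, 63, 18).
UW × UX = (2835, 3114, -2394).
UV · (UW × UX) = -4410.
Since -4410 ≠ 0, the four points are not coplanar.

No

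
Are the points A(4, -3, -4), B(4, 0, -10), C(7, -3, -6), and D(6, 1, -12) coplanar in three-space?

No

The four points are coplanar iff the 3×3 determinant with rows AB, AC, AD is zero.
Rows: (0, 3, -6), (3, 0, -2), (2, 4, -8).
Expanding along the first row: (0)(8) − (3)(-20) + (-6)(12) = -12.
Nonzero ⇒ not coplanar.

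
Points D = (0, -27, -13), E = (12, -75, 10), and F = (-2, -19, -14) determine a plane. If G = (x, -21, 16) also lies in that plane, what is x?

A normal to the plane is n = DE × DF = (-136, -34, 0).
G lies in the plane iff n · DG = 0.
This gives (-136)x + (-204) = 0, so x = -3/2.

-3/2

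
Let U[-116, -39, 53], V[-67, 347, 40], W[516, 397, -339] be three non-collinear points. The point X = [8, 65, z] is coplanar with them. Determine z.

-23

Coplanarity requires UV · (UW × UX) = 0.
UV = (49, 386, -13), UW = (632, 436, -392); the triple product is linear in z with coefficient -222588 and constant term -5119524.
Setting it to zero: z = -23.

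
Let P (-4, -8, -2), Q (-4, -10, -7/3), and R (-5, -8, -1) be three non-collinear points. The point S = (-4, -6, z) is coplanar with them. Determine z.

-5/3

A normal to the plane is n = PQ × PR = (-2, 1/3, -2).
S lies in the plane iff n · PS = 0.
This gives (-2)z + (-10/3) = 0, so z = -5/3.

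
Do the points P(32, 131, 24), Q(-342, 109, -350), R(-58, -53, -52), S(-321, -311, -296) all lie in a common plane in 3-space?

Yes

The four points are coplanar iff the 3×3 determinant with rows PQ, PR, PS is zero.
Rows: (-374, -22, -374), (-90, -184, -76), (-353, -442, -320).
Expanding along the first row: (-374)(25288) − (-22)(1972) + (-374)(-25172) = 0.
Zero determinant ⇒ coplanar.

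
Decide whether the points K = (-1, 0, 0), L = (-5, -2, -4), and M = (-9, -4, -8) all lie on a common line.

KL = (-4, -2, -4), KM = (-8, -4, -8).
KL × KM = (0, 0, 0).
The cross product vanishes, so the three points are collinear.

Yes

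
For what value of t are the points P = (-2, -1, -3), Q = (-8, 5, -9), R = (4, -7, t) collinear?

3

Collinearity requires PQ × PR = 0; each component is linear in t.
The x-component gives (6)t + (-18) = 0, so t = 3.
The remaining components then also vanish.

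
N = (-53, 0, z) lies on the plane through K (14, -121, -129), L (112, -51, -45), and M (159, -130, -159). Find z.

45

A normal to the plane is n = KL × KM = (-1344, 15120, -11032).
N lies in the plane iff n · KN = 0.
This gives (-11032)z + (496440) = 0, so z = 45.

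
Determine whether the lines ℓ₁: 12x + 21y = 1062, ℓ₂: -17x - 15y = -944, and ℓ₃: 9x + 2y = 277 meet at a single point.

No

The three lines meet at one point iff the augmented coefficient matrix [aᵢ bᵢ cᵢ] has rank < 3, i.e. its determinant vanishes.
Here the determinant is 531.
Nonzero, so no common point exists.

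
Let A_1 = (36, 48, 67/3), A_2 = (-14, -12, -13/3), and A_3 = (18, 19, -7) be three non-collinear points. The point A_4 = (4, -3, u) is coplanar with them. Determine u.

A normal to the plane is n = A_1A_2 × A_1A_3 = (2960/3, -2960/3, 370).
A_4 lies in the plane iff n · A_1A_4 = 0.
This gives (370)u + (31450/3) = 0, so u = -85/3.

-85/3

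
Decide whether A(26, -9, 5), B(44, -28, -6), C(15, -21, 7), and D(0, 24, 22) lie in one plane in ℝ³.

Yes

With A as base: AB = (18, -19, -11), AC = (-11, -12, 2), AD = (-26, 33, 17).
AC × AD = (-270, 135, -675).
AB · (AC × AD) = 0.
The scalar triple product vanishes, so the four points are coplanar.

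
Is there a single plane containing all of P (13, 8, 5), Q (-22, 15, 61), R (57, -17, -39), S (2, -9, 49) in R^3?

With P as base: PQ = (-35, 7, 56), PR = (44, -25, -44), PS = (-11, -17, 44).
PR × PS = (-1848, -1452, -1023).
PQ · (PR × PS) = -2772.
Since -2772 ≠ 0, the four points are not coplanar.

No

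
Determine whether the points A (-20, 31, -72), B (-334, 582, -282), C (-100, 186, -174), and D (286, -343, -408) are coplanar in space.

Yes

With A as base: AB = (-314, 551, -210), AC = (-80, 155, -102), AD = (306, -374, -336).
AC × AD = (-90228, -58092, -17510).
AB · (AC × AD) = 0.
The scalar triple product vanishes, so the four points are coplanar.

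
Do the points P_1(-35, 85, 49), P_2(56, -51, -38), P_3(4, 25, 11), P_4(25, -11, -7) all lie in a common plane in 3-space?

No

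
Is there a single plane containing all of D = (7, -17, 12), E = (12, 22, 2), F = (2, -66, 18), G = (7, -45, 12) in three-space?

No

The four points are coplanar iff the 3×3 determinant with rows DE, DF, DG is zero.
Rows: (5, 39, -10), (-5, -49, 6), (0, -28, 0).
Expanding along the first row: (5)(168) − (39)(0) + (-10)(140) = -560.
Nonzero ⇒ not coplanar.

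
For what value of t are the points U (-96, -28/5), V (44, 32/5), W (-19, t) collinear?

The three points are collinear iff det[UV; UW] = 0.
This determinant is linear in t: (140)t + (-140) = 0, so t = 1.

1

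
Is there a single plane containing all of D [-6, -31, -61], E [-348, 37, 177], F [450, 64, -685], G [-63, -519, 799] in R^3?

A normal to the plane through D, E, F is n = DE × DF = (-65042, -104880, -63498).
The plane has equation n·P = 7514910. For G: n·G = 7795464.
7795464 ≠ 7514910, so G is off the plane.

No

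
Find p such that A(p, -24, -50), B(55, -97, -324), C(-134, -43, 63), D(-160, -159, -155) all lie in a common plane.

The points are coplanar iff AB · (AC × AD) = 0.
Expanding, this is linear in p: (-33120)p + (-828000) = 0.
So p = -25.

-25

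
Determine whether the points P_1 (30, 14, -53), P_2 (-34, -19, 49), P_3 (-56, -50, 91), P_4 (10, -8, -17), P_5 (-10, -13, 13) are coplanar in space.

The plane through P_1, P_2, P_3 has normal n = P_1P_2 × P_1P_3 = (1776, 444, 1258) and equation n·P = -7178.
Checking the remaining points: n·P_4 = -7178, n·P_5 = -7178.
All equal -7178, so all 5 points lie in one plane.

Yes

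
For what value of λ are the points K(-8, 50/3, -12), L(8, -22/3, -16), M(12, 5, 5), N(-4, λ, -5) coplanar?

Normal to plane KLM: n = (-1364/3, -352, 880/3); plane equation n·P = -17248/3.
Requiring n·N = -17248/3: (-352)λ + (352) = -17248/3.
So λ = 52/3.

52/3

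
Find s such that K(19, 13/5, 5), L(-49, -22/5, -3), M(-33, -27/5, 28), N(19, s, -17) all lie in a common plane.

23/5

Coplanarity ⇔ det[KL; KM; KN] = 0.
Expanding, this is linear in s: (1980)s + (-9108) = 0.
So s = 23/5.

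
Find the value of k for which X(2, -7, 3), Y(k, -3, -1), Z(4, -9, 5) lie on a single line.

Direction XZ = (2, -2, 2). From the y-coordinate of Y, the parameter along the line is τ = (-3 − (-7))/(-2) = -2.
Then k = 2 + (-2)·(2) = -2.

-2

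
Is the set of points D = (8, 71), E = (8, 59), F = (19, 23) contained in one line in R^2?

DE = (0, -12), DF = (11, -48).
If collinear, DF would be a scalar multiple of DE. But (0)·(-48) ≠ (-12)·(11) (difference 132), so they are not parallel; the points are not collinear.

No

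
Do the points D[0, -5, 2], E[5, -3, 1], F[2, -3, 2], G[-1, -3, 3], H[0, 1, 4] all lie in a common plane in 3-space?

Yes

The plane through D, E, F has normal n = DE × DF = (2, -2, 6) and equation n·P = 22.
Checking the remaining points: n·G = 22, n·H = 22.
All equal 22, so all 5 points lie in one plane.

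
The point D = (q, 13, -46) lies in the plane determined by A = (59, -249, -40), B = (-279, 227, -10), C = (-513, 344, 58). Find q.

A normal to the plane is n = AB × AC = (28858, 15964, 71838).
D lies in the plane iff n · AD = 0.
This gives (28858)q + (2048918) = 0, so q = -71.

-71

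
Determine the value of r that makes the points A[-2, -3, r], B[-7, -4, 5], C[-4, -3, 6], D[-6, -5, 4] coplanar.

6

Coplanarity ⇔ det[AB; AC; AD] = 0.
Expanding, this is linear in r: (4)r + (-24) = 0.
So r = 6.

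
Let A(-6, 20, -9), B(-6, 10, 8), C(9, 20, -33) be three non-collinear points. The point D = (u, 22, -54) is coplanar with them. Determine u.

20

Coplanarity requires AB · (AC × AD) = 0.
AB = (0, -10, 17), AC = (15, 0, -24); the triple product is linear in u with coefficient 240 and constant term -4800.
Setting it to zero: u = 20.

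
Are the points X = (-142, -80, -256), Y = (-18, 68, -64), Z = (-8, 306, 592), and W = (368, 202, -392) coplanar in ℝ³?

A normal to the plane through X, Y, Z is n = XY × XZ = (51392, -79424, 28032).
The plane has equation n·P = -8119936. For W: n·W = -8119936.
Equal, so W lies in the plane and all four are coplanar.

Yes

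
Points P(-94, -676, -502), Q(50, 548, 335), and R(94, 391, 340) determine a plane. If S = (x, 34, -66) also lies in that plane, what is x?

-38

A normal to the plane is n = PQ × PR = (137529, 36108, -76464).
S lies in the plane iff n · PS = 0.
This gives (137529)x + (5226102) = 0, so x = -38.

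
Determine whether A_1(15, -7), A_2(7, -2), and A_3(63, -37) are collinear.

A_1A_2 = (-8, 5), A_1A_3 = (48, -30).
Checking proportionality: A_1A_3 = -6·A_1A_2, so the vectors are parallel and the points are collinear.

Yes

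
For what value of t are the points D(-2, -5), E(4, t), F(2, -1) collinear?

1

Collinearity: (E − D) must be parallel to (F − D) = (4, 4).
Cross-multiplying the components: (t − (-5))·(4) = (6)·(4).
Solving gives t = 1.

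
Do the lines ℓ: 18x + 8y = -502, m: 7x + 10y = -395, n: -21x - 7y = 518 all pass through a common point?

Lines aᵢx + bᵢy = cᵢ with pairwise distinct directions are concurrent exactly when det[aᵢ bᵢ cᵢ] = 0.
Here the determinant is 0.
It vanishes, so the lines are concurrent at (-15, -29).

Yes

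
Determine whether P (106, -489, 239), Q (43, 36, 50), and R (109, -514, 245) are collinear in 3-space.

No

PQ = (-63, 525, -189), PR = (3, -25, 6).
PQ × PR = (-1575, -189, 0).
The cross product is nonzero, so the points do not lie on one line.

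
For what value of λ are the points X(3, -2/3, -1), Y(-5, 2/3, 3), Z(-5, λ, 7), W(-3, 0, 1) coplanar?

2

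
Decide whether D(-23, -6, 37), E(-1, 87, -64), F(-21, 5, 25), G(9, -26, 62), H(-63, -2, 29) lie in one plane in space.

The plane through D, E, F has normal n = DE × DF = (-5, 62, 56) and equation n·P = 1815.
Checking the remaining points: n·G = 1815, n·H = 1815.
All equal 1815, so all 5 points lie in one plane.

Yes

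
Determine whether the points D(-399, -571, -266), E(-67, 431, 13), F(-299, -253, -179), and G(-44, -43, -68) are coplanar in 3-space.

The four points are coplanar iff the 3×3 determinant with rows DE, DF, DG is zero.
Rows: (332, 1002, 279), (100, 318, 87), (355, 528, 198).
Expanding along the first row: (332)(17028) − (1002)(-11085) + (279)(-60090) = -4644.
Nonzero ⇒ not coplanar.

No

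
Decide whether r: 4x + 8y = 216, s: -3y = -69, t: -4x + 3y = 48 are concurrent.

Lines aᵢx + bᵢy = cᵢ with pairwise distinct directions are concurrent exactly when det[aᵢ bᵢ cᵢ] = 0.
Here the determinant is -132.
Nonzero, so no common point exists.

No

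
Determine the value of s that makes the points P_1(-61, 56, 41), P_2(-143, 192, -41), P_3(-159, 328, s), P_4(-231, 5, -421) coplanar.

39

Normal to plane P_1P_2P_4: n = (-67014, -23944, 27302); plane equation n·P = 3866372.
Requiring n·P_3 = 3866372: (27302)s + (2801594) = 3866372.
So s = 39.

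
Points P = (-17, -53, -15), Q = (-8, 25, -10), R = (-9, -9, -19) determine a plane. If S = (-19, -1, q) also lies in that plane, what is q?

Coplanarity requires PQ · (PR × PS) = 0.
PQ = (9, 78, 5), PR = (8, 44, -4); the triple product is linear in q with coefficient -228 and constant term 1596.
Setting it to zero: q = 7.

7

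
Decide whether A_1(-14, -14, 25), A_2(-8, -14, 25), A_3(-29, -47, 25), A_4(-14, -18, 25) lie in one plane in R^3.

Yes

With A_1 as base: A_1A_2 = (6, 0, 0), A_1A_3 = (-15, -33, 0), A_1A_4 = (0, -4, 0).
A_1A_3 × A_1A_4 = (0, 0, 60).
A_1A_2 · (A_1A_3 × A_1A_4) = 0.
The scalar triple product vanishes, so the four points are coplanar.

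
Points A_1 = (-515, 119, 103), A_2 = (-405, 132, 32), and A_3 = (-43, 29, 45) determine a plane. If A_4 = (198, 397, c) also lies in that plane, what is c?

A normal to the plane is n = A_1A_2 × A_1A_3 = (-7144, -27132, -16036).
A_4 lies in the plane iff n · A_1A_4 = 0.
This gives (-16036)c + (-10984660) = 0, so c = -685.

-685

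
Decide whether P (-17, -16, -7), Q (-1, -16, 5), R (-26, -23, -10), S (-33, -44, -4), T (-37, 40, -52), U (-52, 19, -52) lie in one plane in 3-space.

The plane through P, Q, R has normal n = PQ × PR = (84, -60, -112) and equation n·X = 316.
Checking the remaining points: n·S = 316, n·T = 316, n·U = 316.
All equal 316, so all 6 points lie in one plane.

Yes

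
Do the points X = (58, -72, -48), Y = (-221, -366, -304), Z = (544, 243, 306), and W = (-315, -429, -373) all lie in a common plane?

No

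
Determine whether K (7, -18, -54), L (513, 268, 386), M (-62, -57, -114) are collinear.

Yes

KL = (506, 286, 440), KM = (-69, -39, -60).
KL × KM = (0, 0, 0).
The cross product vanishes, so the three points are collinear.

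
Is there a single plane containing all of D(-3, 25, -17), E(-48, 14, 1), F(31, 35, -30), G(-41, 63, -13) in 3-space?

No

With D as base: DE = (-45, -11, 18), DF = (34, 10, -13), DG = (-38, 38, 4).
DF × DG = (534, 358, 1672).
DE · (DF × DG) = 2128.
Since 2128 ≠ 0, the four points are not coplanar.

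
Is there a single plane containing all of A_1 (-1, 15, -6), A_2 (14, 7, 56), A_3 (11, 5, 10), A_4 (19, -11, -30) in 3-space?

A normal to the plane through A_1, A_2, A_3 is n = A_1A_2 × A_1A_3 = (492, 504, -54).
The plane has equation n·P = 7392. For A_4: n·A_4 = 5424.
5424 ≠ 7392, so A_4 is off the plane.

No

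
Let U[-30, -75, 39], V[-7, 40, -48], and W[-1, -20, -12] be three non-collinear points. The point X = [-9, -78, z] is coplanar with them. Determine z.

Coplanarity requires UV · (UW × UX) = 0.
UV = (23, 115, -87), UW = (29, 55, -51); the triple product is linear in z with coefficient -2070 and constant term 62100.
Setting it to zero: z = 30.

30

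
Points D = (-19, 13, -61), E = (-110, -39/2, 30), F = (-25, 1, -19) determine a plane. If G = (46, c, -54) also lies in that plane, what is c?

33/2

The plane through D, E, F has equation −273x + 3276y + 897z = -6942.
Substituting G: (3276)c + (-60996) = -6942, so c = 33/2.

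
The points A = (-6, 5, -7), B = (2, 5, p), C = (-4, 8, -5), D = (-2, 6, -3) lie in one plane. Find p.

1

The points are coplanar iff AB · (AC × AD) = 0.
Expanding, this is linear in p: (-10)p + (10) = 0.
So p = 1.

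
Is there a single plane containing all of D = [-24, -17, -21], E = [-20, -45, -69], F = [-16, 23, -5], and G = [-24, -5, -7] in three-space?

Yes

A normal to the plane through D, E, F is n = DE × DF = (1472, -448, 384).
The plane has equation n·P = -35776. For G: n·G = -35776.
Equal, so G lies in the plane and all four are coplanar.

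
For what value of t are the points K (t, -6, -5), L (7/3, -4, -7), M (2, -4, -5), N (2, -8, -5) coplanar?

2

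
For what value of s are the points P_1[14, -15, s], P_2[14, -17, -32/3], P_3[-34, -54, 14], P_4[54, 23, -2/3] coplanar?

-4

The points are coplanar iff P_1P_2 · (P_1P_3 × P_1P_4) = 0.
Expanding, this is linear in s: (440)s + (1760) = 0.
So s = -4.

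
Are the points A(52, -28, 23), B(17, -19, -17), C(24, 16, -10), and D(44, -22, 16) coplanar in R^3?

A normal to the plane through A, B, C is n = AB × AC = (1463, -35, -1288).
The plane has equation n·P = 47432. For D: n·D = 44534.
44534 ≠ 47432, so D is off the plane.

No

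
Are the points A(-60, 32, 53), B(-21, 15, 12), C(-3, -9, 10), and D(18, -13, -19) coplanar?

No

With A as base: AB = (39, -17, -41), AC = (57, -41, -43), AD = (78, -45, -72).
AC × AD = (1017, 750, 633).
AB · (AC × AD) = 960.
Since 960 ≠ 0, the four points are not coplanar.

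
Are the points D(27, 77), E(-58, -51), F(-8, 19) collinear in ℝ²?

No

DE = (-85, -128), DF = (-35, -58).
If collinear, DF would be a scalar multiple of DE. But (-85)·(-58) ≠ (-128)·(-35) (difference 450), so they are not parallel; the points are not collinear.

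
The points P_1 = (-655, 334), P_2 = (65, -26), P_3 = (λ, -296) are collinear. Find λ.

605

The three points are collinear iff det[P_1P_2; P_1P_3] = 0.
This determinant is linear in λ: (360)λ + (-217800) = 0, so λ = 605.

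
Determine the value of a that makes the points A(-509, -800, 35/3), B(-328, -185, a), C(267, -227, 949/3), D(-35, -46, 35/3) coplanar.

-139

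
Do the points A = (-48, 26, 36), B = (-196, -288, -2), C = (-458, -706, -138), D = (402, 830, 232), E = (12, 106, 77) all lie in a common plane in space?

The plane through A, B, C has normal n = AB × AC = (26820, -10172, -20404) and equation n·P = -2286376.
Checking the remaining points: n·D = -2394848, n·E = -2327500.
Since n·D = -2394848 ≠ -2286376, D is off the plane and the points are not all coplanar.

No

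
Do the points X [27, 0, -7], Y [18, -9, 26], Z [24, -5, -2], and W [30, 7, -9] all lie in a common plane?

No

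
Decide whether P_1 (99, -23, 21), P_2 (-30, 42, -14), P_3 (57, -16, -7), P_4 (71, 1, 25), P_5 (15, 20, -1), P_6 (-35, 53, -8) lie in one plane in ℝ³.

No

The plane through P_1, P_2, P_3 has normal n = P_1P_2 × P_1P_3 = (-1575, -2142, 1827) and equation n·P = -68292.
Checking the remaining points: n·P_4 = -68292, n·P_5 = -68292, n·P_6 = -73017.
Since n·P_6 = -73017 ≠ -68292, P_6 is off the plane and the points are not all coplanar.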